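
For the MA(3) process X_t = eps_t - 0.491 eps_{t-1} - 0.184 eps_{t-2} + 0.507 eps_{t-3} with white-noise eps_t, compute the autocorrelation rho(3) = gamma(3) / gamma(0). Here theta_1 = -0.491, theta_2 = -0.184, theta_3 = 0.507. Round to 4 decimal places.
\rho(3) = 0.3309

For an MA(q) process with theta_0 = 1, the autocovariance is
  gamma(k) = sigma^2 * sum_{i=0..q-k} theta_i * theta_{i+k},
and rho(k) = gamma(k) / gamma(0). Sigma^2 cancels.
  numerator   = (1)*(0.507) = 0.507.
  denominator = (1)^2 + (-0.491)^2 + (-0.184)^2 + (0.507)^2 = 1.531986.
  rho(3) = 0.507 / 1.531986 = 0.3309.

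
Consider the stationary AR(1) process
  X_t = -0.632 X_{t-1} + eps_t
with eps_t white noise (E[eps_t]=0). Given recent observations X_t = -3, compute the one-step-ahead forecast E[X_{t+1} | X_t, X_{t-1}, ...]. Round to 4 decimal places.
E[X_{t+1} \mid \mathcal F_t] = 1.8960

For an AR(p) model X_t = c + sum_i phi_i X_{t-i} + eps_t, the
one-step-ahead conditional mean is
  E[X_{t+1} | X_t, ...] = c + sum_i phi_i X_{t+1-i}.
Substitute known values:
  E[X_{t+1} | ...] = (-0.632) * (-3)
                   = 1.8960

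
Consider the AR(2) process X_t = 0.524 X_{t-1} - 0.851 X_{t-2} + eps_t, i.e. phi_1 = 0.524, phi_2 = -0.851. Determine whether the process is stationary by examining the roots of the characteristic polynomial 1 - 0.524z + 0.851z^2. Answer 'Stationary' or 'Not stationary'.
\text{Stationary}

The AR(p) characteristic polynomial is P(z) = 1 - 0.524z + 0.851z^2.
Stationarity requires all roots to lie outside the unit circle, i.e. |z| > 1 for every root.
Set 1 + (-0.524) z + (0.851) z^2 = 0, i.e. a z^2 + b z + c = 0 with a = 0.851, b = -0.524, c = 1.
Discriminant D = b^2 - 4ac = (-0.524)^2 - 4*(0.851)*1 = 0.274576 - (3.404) = -3.129424.
D < 0, so the roots are the complex-conjugate pair z = (-b +/- i sqrt(-D)) / (2a) = 0.3079 +/- 1.0394i.
For a conjugate pair |z|^2 = z * conj(z) = (product of roots) = c/a = 1/(0.851) = 1.175088, so |z| = sqrt(1.175088) = 1.084 for both roots.
Moduli of all roots: 1.0840, 1.0840.
All moduli strictly greater than 1? Yes.
Verdict: Stationary.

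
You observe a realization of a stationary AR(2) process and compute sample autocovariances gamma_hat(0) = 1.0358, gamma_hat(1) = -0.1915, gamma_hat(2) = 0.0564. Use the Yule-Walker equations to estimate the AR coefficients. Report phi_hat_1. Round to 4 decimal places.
\hat\phi_{1} = -0.1810

The Yule-Walker equations for an AR(p) process read, in matrix form,
  Gamma_p phi = r_p,   with   (Gamma_p)_{ij} = gamma(|i - j|),
                       (r_p)_i = gamma(i),   i,j = 1..p.
Substitute the sample gammas (Toeplitz matrix and right-hand side of size 2):
  Gamma_p = [[1.0358, -0.1915], [-0.1915, 1.0358]]
  r_p     = [-0.1915, 0.0564]
Written out:
  1.0358 phi_1 - 0.1915 phi_2 = -0.1915
  -0.1915 phi_1 + 1.0358 phi_2 = 0.0564
Solve by Cramer's rule:
  det = gamma(0)^2 - gamma(1)^2 = (1.0358)^2 - (-0.1915)^2 = 1.07288164 - 0.03667225 = 1.03620939
  phi_hat_1 = [gamma(1) gamma(0) - gamma(1) gamma(2)] / det = [(-0.1915)(1.0358) - (-0.1915)(0.0564)] / 1.03620939 = -0.1875551 / 1.03620939 = -0.181
  phi_hat_2 = [gamma(0) gamma(2) - gamma(1)^2] / det = [(1.0358)(0.0564) - (-0.1915)^2] / 1.03620939 = 0.02174687 / 1.03620939 = 0.021
So phi_hat = [-0.1810, 0.0210].
Therefore phi_hat_1 = -0.1810.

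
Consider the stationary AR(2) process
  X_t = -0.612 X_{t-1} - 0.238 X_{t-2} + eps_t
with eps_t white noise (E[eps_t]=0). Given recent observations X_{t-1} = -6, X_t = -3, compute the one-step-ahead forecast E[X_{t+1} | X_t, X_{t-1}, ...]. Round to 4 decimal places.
E[X_{t+1} \mid \mathcal F_t] = 3.2640

For an AR(p) model X_t = c + sum_i phi_i X_{t-i} + eps_t, the
one-step-ahead conditional mean is
  E[X_{t+1} | X_t, ...] = c + sum_i phi_i X_{t+1-i}.
Substitute known values:
  E[X_{t+1} | ...] = (-0.612) * (-3) + (-0.238) * (-6)
                   = 3.2640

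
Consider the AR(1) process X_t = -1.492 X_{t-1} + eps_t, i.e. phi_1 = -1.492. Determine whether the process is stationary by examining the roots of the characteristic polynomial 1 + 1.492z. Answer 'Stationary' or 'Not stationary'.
\text{Not stationary}

The AR(p) characteristic polynomial is P(z) = 1 + 1.492z.
Stationarity requires all roots to lie outside the unit circle, i.e. |z| > 1 for every root.
This is linear in z: 1 + (1.492) z = 0  =>  z = -1/(1.492) = -0.670241,  |z| = 0.670241.
Moduli of all roots: 0.6702.
All moduli strictly greater than 1? No.
Verdict: Not stationary.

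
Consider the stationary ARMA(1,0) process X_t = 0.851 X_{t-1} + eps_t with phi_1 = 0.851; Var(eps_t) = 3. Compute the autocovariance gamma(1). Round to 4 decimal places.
\gamma(1) = 9.2567

Multiply the model equation by X_{t-k} and take expectations. With theta_0 = psi_0 = 1 and psi_j the MA(infinity) weights, this gives
  gamma(k) - sum_i phi_i gamma(k-i) = c_k,
  c_k = sigma^2 * sum_{j=k..q} theta_j psi_{j-k}   (c_k = 0 for k > q),
using gamma(-m) = gamma(m).
Pure AR (q = 0): c_0 = sigma^2 = 3, c_k = 0 for k >= 1.
Equations for k = 0 and k = 1 (AR order 1):
  gamma(0) = phi_1 gamma(1) + c_0
  gamma(1) = phi_1 gamma(0) + c_1
Substituting the second into the first: gamma(0) (1 - phi_1^2) = c_0 + phi_1 c_1, so
  gamma(0) = c_0 / (1 - phi_1^2) = 3 / (1 - (0.851)^2) = 3 / 0.275799 = 10.877487.
  gamma(1) = phi_1 gamma(0) = (0.851)(10.877487) = 9.256741.
Therefore gamma(1) = 9.2567 (to 4 decimal places).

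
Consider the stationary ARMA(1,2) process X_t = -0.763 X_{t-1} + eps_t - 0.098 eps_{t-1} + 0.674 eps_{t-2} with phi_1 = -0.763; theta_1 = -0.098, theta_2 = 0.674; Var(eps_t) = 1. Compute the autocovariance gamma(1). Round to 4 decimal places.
\gamma(1) = -5.2417

Multiply the model equation by X_{t-k} and take expectations. With theta_0 = psi_0 = 1 and psi_j the MA(infinity) weights, this gives
  gamma(k) - sum_i phi_i gamma(k-i) = c_k,
  c_k = sigma^2 * sum_{j=k..q} theta_j psi_{j-k}   (c_k = 0 for k > q),
using gamma(-m) = gamma(m).
psi-weights needed (psi_j = theta_j + sum_i phi_i psi_{j-i}):
  psi_1 = theta_1 + phi_1 = -0.098 + (-0.763) = -0.861
  psi_2 = theta_2 + phi_1 psi_1 = 0.674 + (-0.763)(-0.861) = 1.330943
Right-hand sides:
  c_0 = sigma^2 (1 + theta_1 psi_1 + theta_2 psi_2) = 1 * (1 + (-0.098)(-0.861) + (0.674)(1.330943)) = 1 * 1.981434 = 1.981434
  c_1 = sigma^2 (theta_1 + theta_2 psi_1) = 1 * (-0.098 + (0.674)(-0.861)) = -0.678314
  c_2 = sigma^2 theta_2 = 1 * (0.674) = 0.674
Equations for k = 0 and k = 1 (AR order 1):
  gamma(0) = phi_1 gamma(1) + c_0
  gamma(1) = phi_1 gamma(0) + c_1
Substituting the second into the first: gamma(0) (1 - phi_1^2) = c_0 + phi_1 c_1, so
  gamma(0) = (c_0 + phi_1 c_1) / (1 - phi_1^2) = (1.981434 + (-0.763)(-0.678314)) / (1 - (-0.763)^2) = 2.498987 / 0.417831 = 5.980856.
  gamma(1) = phi_1 gamma(0) + c_1 = (-0.763)(5.980856) + (-0.678314) = -5.241707.
Therefore gamma(1) = -5.2417 (to 4 decimal places).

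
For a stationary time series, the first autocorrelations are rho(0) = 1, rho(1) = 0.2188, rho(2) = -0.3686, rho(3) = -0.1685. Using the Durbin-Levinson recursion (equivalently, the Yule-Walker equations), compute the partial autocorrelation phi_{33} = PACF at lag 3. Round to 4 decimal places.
\phi_{33} = 0.0560

The PACF at lag k is phi_{kk}, the last component of the solution
to the Yule-Walker system G_k phi = r_k where
  (G_k)_{ij} = rho(|i - j|), (r_k)_i = rho(i), i,j = 1..k.
Equivalently, Durbin-Levinson gives phi_{kk} iteratively:
  phi_{11} = rho(1)
  phi_{kk} = [rho(k) - sum_{j=1..k-1} phi_{k-1,j} rho(k-j)]
            / [1 - sum_{j=1..k-1} phi_{k-1,j} rho(j)],
  phi_{k,j} = phi_{k-1,j} - phi_{kk} phi_{k-1,k-j},  j = 1..k-1.
Step k = 1:
  phi_11 = rho(1) = 0.2188.
Step k = 2:
  phi_22 = [rho(2) - phi_11 rho(1)] / [1 - phi_11 rho(1)] = [-0.3686 - (0.2188)(0.2188)] / [1 - (0.2188)(0.2188)]
         = -0.41647344 / 0.95212656 = -0.437414.
  Update: phi_21 = phi_11 - phi_22 phi_11 = 0.2188 - (-0.437414)(0.2188) = 0.314506.
Step k = 3:
  phi_33 = [rho(3) - phi_21 rho(2) - phi_22 rho(1)] / [1 - phi_21 rho(1) - phi_22 rho(2)]
    numerator   = -0.1685 - (0.314506)(-0.3686) - (-0.437414)(0.2188) = 0.04313315
    denominator = 1 - (0.314506)(0.2188) - (-0.437414)(-0.3686) = 0.76995527
  phi_33 = 0.04313315 / 0.76995527 = 0.056.
Therefore phi_{33} = 0.0560.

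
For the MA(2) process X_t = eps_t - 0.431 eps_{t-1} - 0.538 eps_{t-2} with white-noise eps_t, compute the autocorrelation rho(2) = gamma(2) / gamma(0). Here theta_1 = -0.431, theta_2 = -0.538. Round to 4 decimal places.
\rho(2) = -0.3647

For an MA(q) process with theta_0 = 1, the autocovariance is
  gamma(k) = sigma^2 * sum_{i=0..q-k} theta_i * theta_{i+k},
and rho(k) = gamma(k) / gamma(0). Sigma^2 cancels.
  numerator   = (1)*(-0.538) = -0.538.
  denominator = (1)^2 + (-0.431)^2 + (-0.538)^2 = 1.475205.
  rho(2) = -0.538 / 1.475205 = -0.3647.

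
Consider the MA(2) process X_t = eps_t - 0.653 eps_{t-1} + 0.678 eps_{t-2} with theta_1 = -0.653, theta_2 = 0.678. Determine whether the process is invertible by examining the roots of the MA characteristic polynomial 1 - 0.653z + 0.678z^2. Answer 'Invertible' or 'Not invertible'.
\text{Invertible}

The MA(q) characteristic polynomial is P(z) = 1 - 0.653z + 0.678z^2.
Invertibility requires all roots to lie outside the unit circle, i.e. |z| > 1 for every root.
Set 1 + (-0.653) z + (0.678) z^2 = 0, i.e. a z^2 + b z + c = 0 with a = 0.678, b = -0.653, c = 1.
Discriminant D = b^2 - 4ac = (-0.653)^2 - 4*(0.678)*1 = 0.426409 - (2.712) = -2.285591.
D < 0, so the roots are the complex-conjugate pair z = (-b +/- i sqrt(-D)) / (2a) = 0.4816 +/- 1.1149i.
For a conjugate pair |z|^2 = z * conj(z) = (product of roots) = c/a = 1/(0.678) = 1.474926, so |z| = sqrt(1.474926) = 1.2145 for both roots.
Moduli of all roots: 1.2145, 1.2145.
All moduli strictly greater than 1? Yes.
Verdict: Invertible.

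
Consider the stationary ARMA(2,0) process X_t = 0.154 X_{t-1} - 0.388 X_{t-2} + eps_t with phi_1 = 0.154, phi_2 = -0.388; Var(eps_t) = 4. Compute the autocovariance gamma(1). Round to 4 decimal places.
\gamma(1) = 0.5290

Multiply the model equation by X_{t-k} and take expectations. With theta_0 = psi_0 = 1 and psi_j the MA(infinity) weights, this gives
  gamma(k) - sum_i phi_i gamma(k-i) = c_k,
  c_k = sigma^2 * sum_{j=k..q} theta_j psi_{j-k}   (c_k = 0 for k > q),
using gamma(-m) = gamma(m).
Pure AR (q = 0): c_0 = sigma^2 = 4, c_k = 0 for k >= 1.
Equations for k = 0, 1, 2 (AR order 2, c_2 = 0):
  (E0) gamma(0) = phi_1 gamma(1) + phi_2 gamma(2) + c_0
  (E1) gamma(1) = phi_1 gamma(0) + phi_2 gamma(1) + c_1
  (E2) gamma(2) = phi_1 gamma(1) + phi_2 gamma(0)
From (E1): gamma(1) = A gamma(0) + B with
  A = phi_1 / (1 - phi_2) = 0.154 / 1.388 = 0.110951,   B = c_1 / (1 - phi_2) = 0 / 1.388 = 0.
Insert (E2) into (E0): gamma(0) (1 - phi_2^2) = phi_1 (1 + phi_2) gamma(1) + c_0.
  phi_1 (1 + phi_2) = (0.154)(0.612) = 0.094248,   1 - phi_2^2 = 0.849456.
Replace gamma(1) by A gamma(0) + B and collect gamma(0):
  gamma(0) [0.849456 - (0.094248)(0.110951)] = c_0 = 4
  gamma(0) * 0.838999 = 4
  gamma(0) = 4 / 0.838999 = 4.767586.
  gamma(1) = A gamma(0) = (0.110951)(4.767586) = 0.528968.
Therefore gamma(1) = 0.5290 (to 4 decimal places).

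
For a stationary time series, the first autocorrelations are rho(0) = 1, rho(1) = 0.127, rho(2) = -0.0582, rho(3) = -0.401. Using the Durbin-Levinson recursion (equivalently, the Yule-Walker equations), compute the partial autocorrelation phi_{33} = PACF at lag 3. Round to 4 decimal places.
\phi_{33} = -0.3920

The PACF at lag k is phi_{kk}, the last component of the solution
to the Yule-Walker system G_k phi = r_k where
  (G_k)_{ij} = rho(|i - j|), (r_k)_i = rho(i), i,j = 1..k.
Equivalently, Durbin-Levinson gives phi_{kk} iteratively:
  phi_{11} = rho(1)
  phi_{kk} = [rho(k) - sum_{j=1..k-1} phi_{k-1,j} rho(k-j)]
            / [1 - sum_{j=1..k-1} phi_{k-1,j} rho(j)],
  phi_{k,j} = phi_{k-1,j} - phi_{kk} phi_{k-1,k-j},  j = 1..k-1.
Step k = 1:
  phi_11 = rho(1) = 0.127.
Step k = 2:
  phi_22 = [rho(2) - phi_11 rho(1)] / [1 - phi_11 rho(1)] = [-0.0582 - (0.127)(0.127)] / [1 - (0.127)(0.127)]
         = -0.074329 / 0.983871 = -0.075548.
  Update: phi_21 = phi_11 - phi_22 phi_11 = 0.127 - (-0.075548)(0.127) = 0.136595.
Step k = 3:
  phi_33 = [rho(3) - phi_21 rho(2) - phi_22 rho(1)] / [1 - phi_21 rho(1) - phi_22 rho(2)]
    numerator   = -0.401 - (0.136595)(-0.0582) - (-0.075548)(0.127) = -0.38345566
    denominator = 1 - (0.136595)(0.127) - (-0.075548)(-0.0582) = 0.97825563
  phi_33 = -0.38345566 / 0.97825563 = -0.392.
Therefore phi_{33} = -0.3920.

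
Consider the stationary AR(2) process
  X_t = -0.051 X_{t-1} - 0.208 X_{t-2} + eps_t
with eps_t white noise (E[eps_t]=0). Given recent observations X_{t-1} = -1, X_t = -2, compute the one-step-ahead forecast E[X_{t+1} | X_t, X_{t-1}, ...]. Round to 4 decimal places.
E[X_{t+1} \mid \mathcal F_t] = 0.3100

For an AR(p) model X_t = c + sum_i phi_i X_{t-i} + eps_t, the
one-step-ahead conditional mean is
  E[X_{t+1} | X_t, ...] = c + sum_i phi_i X_{t+1-i}.
Substitute known values:
  E[X_{t+1} | ...] = (-0.051) * (-2) + (-0.208) * (-1)
                   = 0.3100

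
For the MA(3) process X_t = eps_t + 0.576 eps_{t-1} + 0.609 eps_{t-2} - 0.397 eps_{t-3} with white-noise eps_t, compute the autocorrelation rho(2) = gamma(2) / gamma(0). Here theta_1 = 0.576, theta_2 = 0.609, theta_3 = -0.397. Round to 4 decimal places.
\rho(2) = 0.2044

For an MA(q) process with theta_0 = 1, the autocovariance is
  gamma(k) = sigma^2 * sum_{i=0..q-k} theta_i * theta_{i+k},
and rho(k) = gamma(k) / gamma(0). Sigma^2 cancels.
  numerator   = (1)*(0.609) + (0.576)*(-0.397) = 0.380328.
  denominator = (1)^2 + (0.576)^2 + (0.609)^2 + (-0.397)^2 = 1.860266.
  rho(2) = 0.380328 / 1.860266 = 0.2044.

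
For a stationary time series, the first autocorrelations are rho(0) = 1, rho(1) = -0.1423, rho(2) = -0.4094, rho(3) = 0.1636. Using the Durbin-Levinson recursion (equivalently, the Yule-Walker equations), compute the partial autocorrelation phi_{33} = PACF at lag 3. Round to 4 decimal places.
\phi_{33} = 0.0220

The PACF at lag k is phi_{kk}, the last component of the solution
to the Yule-Walker system G_k phi = r_k where
  (G_k)_{ij} = rho(|i - j|), (r_k)_i = rho(i), i,j = 1..k.
Equivalently, Durbin-Levinson gives phi_{kk} iteratively:
  phi_{11} = rho(1)
  phi_{kk} = [rho(k) - sum_{j=1..k-1} phi_{k-1,j} rho(k-j)]
            / [1 - sum_{j=1..k-1} phi_{k-1,j} rho(j)],
  phi_{k,j} = phi_{k-1,j} - phi_{kk} phi_{k-1,k-j},  j = 1..k-1.
Step k = 1:
  phi_11 = rho(1) = -0.1423.
Step k = 2:
  phi_22 = [rho(2) - phi_11 rho(1)] / [1 - phi_11 rho(1)] = [-0.4094 - (-0.1423)(-0.1423)] / [1 - (-0.1423)(-0.1423)]
         = -0.42964929 / 0.97975071 = -0.438529.
  Update: phi_21 = phi_11 - phi_22 phi_11 = -0.1423 - (-0.438529)(-0.1423) = -0.204703.
Step k = 3:
  phi_33 = [rho(3) - phi_21 rho(2) - phi_22 rho(1)] / [1 - phi_21 rho(1) - phi_22 rho(2)]
    numerator   = 0.1636 - (-0.204703)(-0.4094) - (-0.438529)(-0.1423) = 0.01739201
    denominator = 1 - (-0.204703)(-0.1423) - (-0.438529)(-0.4094) = 0.79133695
  phi_33 = 0.01739201 / 0.79133695 = 0.022.
Therefore phi_{33} = 0.0220.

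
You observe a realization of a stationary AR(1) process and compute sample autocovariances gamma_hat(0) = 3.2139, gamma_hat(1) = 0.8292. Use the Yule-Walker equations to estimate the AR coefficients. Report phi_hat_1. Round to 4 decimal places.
\hat\phi_{1} = 0.2580

The Yule-Walker equations for an AR(p) process read, in matrix form,
  Gamma_p phi = r_p,   with   (Gamma_p)_{ij} = gamma(|i - j|),
                       (r_p)_i = gamma(i),   i,j = 1..p.
Substitute the sample gammas (Toeplitz matrix and right-hand side of size 1):
  Gamma_p = [[3.2139]]
  r_p     = [0.8292]
With p = 1 this is the single equation gamma(0) phi_1 = gamma(1):
  phi_hat_1 = gamma(1) / gamma(0) = 0.8292 / 3.2139 = 0.2580.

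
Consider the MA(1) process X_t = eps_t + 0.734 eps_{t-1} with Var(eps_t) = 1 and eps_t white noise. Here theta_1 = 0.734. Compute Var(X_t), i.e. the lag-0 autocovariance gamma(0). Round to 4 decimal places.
\gamma(0) = 1.5388

For an MA(q) process X_t = eps_t + sum_i theta_i eps_{t-i} with
Var(eps_t) = sigma^2, the variance is
  gamma(0) = sigma^2 * (1 + sum_i theta_i^2).
  sum_i theta_i^2 = (0.734)^2 = 0.538756.
  gamma(0) = 1 * (1 + 0.538756) = 1 * 1.538756 = 1.538756, which rounds to 1.5388.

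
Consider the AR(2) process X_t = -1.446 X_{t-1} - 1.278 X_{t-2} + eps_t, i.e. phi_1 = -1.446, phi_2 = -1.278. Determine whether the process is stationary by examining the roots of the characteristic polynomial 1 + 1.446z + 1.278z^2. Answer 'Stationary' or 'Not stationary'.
\text{Not stationary}

The AR(p) characteristic polynomial is P(z) = 1 + 1.446z + 1.278z^2.
Stationarity requires all roots to lie outside the unit circle, i.e. |z| > 1 for every root.
Set 1 + (1.446) z + (1.278) z^2 = 0, i.e. a z^2 + b z + c = 0 with a = 1.278, b = 1.446, c = 1.
Discriminant D = b^2 - 4ac = (1.446)^2 - 4*(1.278)*1 = 2.090916 - (5.112) = -3.021084.
D < 0, so the roots are the complex-conjugate pair z = (-b +/- i sqrt(-D)) / (2a) = -0.5657 +/- 0.68i.
For a conjugate pair |z|^2 = z * conj(z) = (product of roots) = c/a = 1/(1.278) = 0.782473, so |z| = sqrt(0.782473) = 0.8846 for both roots.
Moduli of all roots: 0.8846, 0.8846.
All moduli strictly greater than 1? No.
Verdict: Not stationary.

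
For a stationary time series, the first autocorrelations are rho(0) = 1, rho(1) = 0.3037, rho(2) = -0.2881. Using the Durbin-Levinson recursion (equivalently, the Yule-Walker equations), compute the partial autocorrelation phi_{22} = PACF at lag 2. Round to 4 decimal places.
\phi_{22} = -0.4190

The PACF at lag k is phi_{kk}, the last component of the solution
to the Yule-Walker system G_k phi = r_k where
  (G_k)_{ij} = rho(|i - j|), (r_k)_i = rho(i), i,j = 1..k.
Equivalently, Durbin-Levinson gives phi_{kk} iteratively:
  phi_{11} = rho(1)
  phi_{kk} = [rho(k) - sum_{j=1..k-1} phi_{k-1,j} rho(k-j)]
            / [1 - sum_{j=1..k-1} phi_{k-1,j} rho(j)],
  phi_{k,j} = phi_{k-1,j} - phi_{kk} phi_{k-1,k-j},  j = 1..k-1.
Step k = 1:
  phi_11 = rho(1) = 0.3037.
Step k = 2:
  phi_22 = [rho(2) - phi_11 rho(1)] / [1 - phi_11 rho(1)] = [-0.2881 - (0.3037)(0.3037)] / [1 - (0.3037)(0.3037)]
         = -0.38033369 / 0.90776631 = -0.419.
Therefore phi_{22} = -0.4190.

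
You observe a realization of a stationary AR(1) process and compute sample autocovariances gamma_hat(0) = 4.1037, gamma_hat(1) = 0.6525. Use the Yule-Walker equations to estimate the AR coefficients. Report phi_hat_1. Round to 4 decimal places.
\hat\phi_{1} = 0.1590

The Yule-Walker equations for an AR(p) process read, in matrix form,
  Gamma_p phi = r_p,   with   (Gamma_p)_{ij} = gamma(|i - j|),
                       (r_p)_i = gamma(i),   i,j = 1..p.
Substitute the sample gammas (Toeplitz matrix and right-hand side of size 1):
  Gamma_p = [[4.1037]]
  r_p     = [0.6525]
With p = 1 this is the single equation gamma(0) phi_1 = gamma(1):
  phi_hat_1 = gamma(1) / gamma(0) = 0.6525 / 4.1037 = 0.1590.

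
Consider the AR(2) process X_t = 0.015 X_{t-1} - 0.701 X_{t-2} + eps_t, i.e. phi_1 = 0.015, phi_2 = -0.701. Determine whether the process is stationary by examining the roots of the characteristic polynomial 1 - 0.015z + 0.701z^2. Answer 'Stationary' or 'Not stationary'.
\text{Stationary}

The AR(p) characteristic polynomial is P(z) = 1 - 0.015z + 0.701z^2.
Stationarity requires all roots to lie outside the unit circle, i.e. |z| > 1 for every root.
Set 1 + (-0.015) z + (0.701) z^2 = 0, i.e. a z^2 + b z + c = 0 with a = 0.701, b = -0.015, c = 1.
Discriminant D = b^2 - 4ac = (-0.015)^2 - 4*(0.701)*1 = 0.000225 - (2.804) = -2.803775.
D < 0, so the roots are the complex-conjugate pair z = (-b +/- i sqrt(-D)) / (2a) = 0.0107 +/- 1.1943i.
For a conjugate pair |z|^2 = z * conj(z) = (product of roots) = c/a = 1/(0.701) = 1.426534, so |z| = sqrt(1.426534) = 1.1944 for both roots.
Moduli of all roots: 1.1944, 1.1944.
All moduli strictly greater than 1? Yes.
Verdict: Stationary.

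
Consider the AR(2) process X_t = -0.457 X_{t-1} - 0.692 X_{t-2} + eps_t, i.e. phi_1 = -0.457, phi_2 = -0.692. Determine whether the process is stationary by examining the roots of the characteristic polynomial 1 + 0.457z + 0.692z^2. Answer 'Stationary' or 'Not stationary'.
\text{Stationary}

The AR(p) characteristic polynomial is P(z) = 1 + 0.457z + 0.692z^2.
Stationarity requires all roots to lie outside the unit circle, i.e. |z| > 1 for every root.
Set 1 + (0.457) z + (0.692) z^2 = 0, i.e. a z^2 + b z + c = 0 with a = 0.692, b = 0.457, c = 1.
Discriminant D = b^2 - 4ac = (0.457)^2 - 4*(0.692)*1 = 0.208849 - (2.768) = -2.559151.
D < 0, so the roots are the complex-conjugate pair z = (-b +/- i sqrt(-D)) / (2a) = -0.3302 +/- 1.1559i.
For a conjugate pair |z|^2 = z * conj(z) = (product of roots) = c/a = 1/(0.692) = 1.445087, so |z| = sqrt(1.445087) = 1.2021 for both roots.
Moduli of all roots: 1.2021, 1.2021.
All moduli strictly greater than 1? Yes.
Verdict: Stationary.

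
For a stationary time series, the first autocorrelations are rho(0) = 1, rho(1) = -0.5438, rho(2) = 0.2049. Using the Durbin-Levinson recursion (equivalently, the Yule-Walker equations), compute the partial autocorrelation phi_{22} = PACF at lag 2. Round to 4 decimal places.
\phi_{22} = -0.1290

The PACF at lag k is phi_{kk}, the last component of the solution
to the Yule-Walker system G_k phi = r_k where
  (G_k)_{ij} = rho(|i - j|), (r_k)_i = rho(i), i,j = 1..k.
Equivalently, Durbin-Levinson gives phi_{kk} iteratively:
  phi_{11} = rho(1)
  phi_{kk} = [rho(k) - sum_{j=1..k-1} phi_{k-1,j} rho(k-j)]
            / [1 - sum_{j=1..k-1} phi_{k-1,j} rho(j)],
  phi_{k,j} = phi_{k-1,j} - phi_{kk} phi_{k-1,k-j},  j = 1..k-1.
Step k = 1:
  phi_11 = rho(1) = -0.5438.
Step k = 2:
  phi_22 = [rho(2) - phi_11 rho(1)] / [1 - phi_11 rho(1)] = [0.2049 - (-0.5438)(-0.5438)] / [1 - (-0.5438)(-0.5438)]
         = -0.09081844 / 0.70428156 = -0.129.
Therefore phi_{22} = -0.1290.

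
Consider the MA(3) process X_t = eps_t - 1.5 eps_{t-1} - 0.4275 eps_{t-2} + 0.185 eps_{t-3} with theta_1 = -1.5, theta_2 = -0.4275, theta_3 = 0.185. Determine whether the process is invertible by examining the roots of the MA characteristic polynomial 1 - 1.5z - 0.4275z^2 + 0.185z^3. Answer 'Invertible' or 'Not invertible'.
\text{Not invertible}

The MA(q) characteristic polynomial is P(z) = 1 - 1.5z - 0.4275z^2 + 0.185z^3.
Invertibility requires all roots to lie outside the unit circle, i.e. |z| > 1 for every root.
Degree 3: look for a simple real root z0 first, then factor out (1 - z/z0) and solve the remaining quadratic.
Testing z0 = 4: P(4) = 1 + (-1.5)(4) + (-0.4275)(4)^2 + (0.185)(4)^3
  = 1 + (-6) + (-6.84) + (11.84) = 0.  So z_0 = 4 is a root, |z_0| = 4.
Divide out the factor (1 - 0.25 z) = (1 - z/z0) (since 1/z0 = 0.25):
  P(z) = (1 - 0.25 z)(1 + (-1.25) z + (-0.74) z^2)
  [check: z-coef -1.25 - (0.25) = -1.5; z^2-coef -0.74 - (0.25)(-1.25) = -0.4275; z^3-coef -(0.25)(-0.74) = 0.185.]
Remaining roots from the quadratic factor 1 + (-1.25) z + (-0.74) z^2:
  Set 1 + (-1.25) z + (-0.74) z^2 = 0, i.e. a z^2 + b z + c = 0 with a = -0.74, b = -1.25, c = 1.
  Discriminant D = b^2 - 4ac = (-1.25)^2 - 4*(-0.74)*1 = 1.5625 - (-2.96) = 4.5225.
  D >= 0, so the roots are real: z = (-b +/- sqrt(D)) / (2a) = (1.25 +/- 2.126617) / (-1.48).
    z_1 = (1.25 + 2.126617) / (-1.48) = -2.2815,   |z_1| = 2.2815.
    z_2 = (1.25 - 2.126617) / (-1.48) = 0.5923,   |z_2| = 0.5923.
Moduli of all roots: 4.0000, 2.2815, 0.5923.
All moduli strictly greater than 1? No.
Verdict: Not invertible.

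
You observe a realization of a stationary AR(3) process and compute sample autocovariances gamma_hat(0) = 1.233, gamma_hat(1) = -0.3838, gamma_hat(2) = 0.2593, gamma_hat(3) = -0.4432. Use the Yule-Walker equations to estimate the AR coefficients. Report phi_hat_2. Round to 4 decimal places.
\hat\phi_{2} = 0.0450

The Yule-Walker equations for an AR(p) process read, in matrix form,
  Gamma_p phi = r_p,   with   (Gamma_p)_{ij} = gamma(|i - j|),
                       (r_p)_i = gamma(i),   i,j = 1..p.
Substitute the sample gammas (Toeplitz matrix and right-hand side of size 3):
  Gamma_p = [[1.233, -0.3838, 0.2593], [-0.3838, 1.233, -0.3838], [0.2593, -0.3838, 1.233]]
  r_p     = [-0.3838, 0.2593, -0.4432]
Written out (R1..R3):
  (R1) 1.233 phi_1 - 0.3838 phi_2 + 0.2593 phi_3 = -0.3838
  (R2) -0.3838 phi_1 + 1.233 phi_2 - 0.3838 phi_3 = 0.2593
  (R3) 0.2593 phi_1 - 0.3838 phi_2 + 1.233 phi_3 = -0.4432
Gaussian elimination:
  R2 <- R2 - (-0.3838/1.233) R1 = R2 - (-0.311273) R1:  1.113533 phi_2 - 0.303087 phi_3 = 0.139833
  R3 <- R3 - (0.2593/1.233) R1 = R3 - (0.2103) R1:  -0.303087 phi_2 + 1.178469 phi_3 = -0.362487
  R3 <- R3 - (-0.303087/1.113533) R2 = R3 - (-0.272185) R2:  1.095974 phi_3 = -0.324426
Back-substitution:
  phi_hat_3 = -0.324426 / 1.095974 = -0.296017
  phi_hat_2 = (0.139833 - (-0.303087)(-0.296017)) / 1.113533 = 0.045005
  phi_hat_1 = (-0.3838 - (-0.3838)(0.045005) - (0.2593)(-0.296017)) / 1.233 = -0.235012
So phi_hat = [-0.2350, 0.0450, -0.2960].
Therefore phi_hat_2 = 0.0450.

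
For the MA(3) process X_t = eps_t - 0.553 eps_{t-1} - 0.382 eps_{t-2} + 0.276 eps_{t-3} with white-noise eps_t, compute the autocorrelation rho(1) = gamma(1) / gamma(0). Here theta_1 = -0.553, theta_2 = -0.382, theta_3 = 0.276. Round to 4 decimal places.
\rho(1) = -0.2927

For an MA(q) process with theta_0 = 1, the autocovariance is
  gamma(k) = sigma^2 * sum_{i=0..q-k} theta_i * theta_{i+k},
and rho(k) = gamma(k) / gamma(0). Sigma^2 cancels.
  numerator   = (1)*(-0.553) + (-0.553)*(-0.382) + (-0.382)*(0.276) = -0.447186.
  denominator = (1)^2 + (-0.553)^2 + (-0.382)^2 + (0.276)^2 = 1.527909.
  rho(1) = -0.447186 / 1.527909 = -0.2927.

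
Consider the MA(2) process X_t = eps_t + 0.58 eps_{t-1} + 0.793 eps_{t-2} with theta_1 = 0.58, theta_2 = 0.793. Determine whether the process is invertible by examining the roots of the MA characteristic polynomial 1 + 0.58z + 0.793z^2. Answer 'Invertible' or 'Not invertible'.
\text{Invertible}

The MA(q) characteristic polynomial is P(z) = 1 + 0.58z + 0.793z^2.
Invertibility requires all roots to lie outside the unit circle, i.e. |z| > 1 for every root.
Set 1 + (0.58) z + (0.793) z^2 = 0, i.e. a z^2 + b z + c = 0 with a = 0.793, b = 0.58, c = 1.
Discriminant D = b^2 - 4ac = (0.58)^2 - 4*(0.793)*1 = 0.3364 - (3.172) = -2.8356.
D < 0, so the roots are the complex-conjugate pair z = (-b +/- i sqrt(-D)) / (2a) = -0.3657 +/- 1.0617i.
For a conjugate pair |z|^2 = z * conj(z) = (product of roots) = c/a = 1/(0.793) = 1.261034, so |z| = sqrt(1.261034) = 1.123 for both roots.
Moduli of all roots: 1.1230, 1.1230.
All moduli strictly greater than 1? Yes.
Verdict: Invertible.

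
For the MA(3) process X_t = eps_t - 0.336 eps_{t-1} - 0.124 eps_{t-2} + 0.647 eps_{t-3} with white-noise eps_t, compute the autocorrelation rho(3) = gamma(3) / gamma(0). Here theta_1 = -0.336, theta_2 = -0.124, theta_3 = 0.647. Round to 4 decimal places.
\rho(3) = 0.4183

For an MA(q) process with theta_0 = 1, the autocovariance is
  gamma(k) = sigma^2 * sum_{i=0..q-k} theta_i * theta_{i+k},
and rho(k) = gamma(k) / gamma(0). Sigma^2 cancels.
  numerator   = (1)*(0.647) = 0.647.
  denominator = (1)^2 + (-0.336)^2 + (-0.124)^2 + (0.647)^2 = 1.546881.
  rho(3) = 0.647 / 1.546881 = 0.4183.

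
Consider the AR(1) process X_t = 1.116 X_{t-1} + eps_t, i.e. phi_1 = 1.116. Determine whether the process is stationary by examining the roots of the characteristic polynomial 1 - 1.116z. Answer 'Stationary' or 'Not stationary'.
\text{Not stationary}

The AR(p) characteristic polynomial is P(z) = 1 - 1.116z.
Stationarity requires all roots to lie outside the unit circle, i.e. |z| > 1 for every root.
This is linear in z: 1 + (-1.116) z = 0  =>  z = -1/(-1.116) = 0.896057,  |z| = 0.896057.
Moduli of all roots: 0.8961.
All moduli strictly greater than 1? No.
Verdict: Not stationary.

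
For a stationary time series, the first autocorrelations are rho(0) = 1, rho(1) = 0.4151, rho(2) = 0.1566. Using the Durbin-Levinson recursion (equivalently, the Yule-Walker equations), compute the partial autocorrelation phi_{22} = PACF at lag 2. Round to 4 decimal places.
\phi_{22} = -0.0190

The PACF at lag k is phi_{kk}, the last component of the solution
to the Yule-Walker system G_k phi = r_k where
  (G_k)_{ij} = rho(|i - j|), (r_k)_i = rho(i), i,j = 1..k.
Equivalently, Durbin-Levinson gives phi_{kk} iteratively:
  phi_{11} = rho(1)
  phi_{kk} = [rho(k) - sum_{j=1..k-1} phi_{k-1,j} rho(k-j)]
            / [1 - sum_{j=1..k-1} phi_{k-1,j} rho(j)],
  phi_{k,j} = phi_{k-1,j} - phi_{kk} phi_{k-1,k-j},  j = 1..k-1.
Step k = 1:
  phi_11 = rho(1) = 0.4151.
Step k = 2:
  phi_22 = [rho(2) - phi_11 rho(1)] / [1 - phi_11 rho(1)] = [0.1566 - (0.4151)(0.4151)] / [1 - (0.4151)(0.4151)]
         = -0.01570801 / 0.82769199 = -0.019.
Therefore phi_{22} = -0.0190.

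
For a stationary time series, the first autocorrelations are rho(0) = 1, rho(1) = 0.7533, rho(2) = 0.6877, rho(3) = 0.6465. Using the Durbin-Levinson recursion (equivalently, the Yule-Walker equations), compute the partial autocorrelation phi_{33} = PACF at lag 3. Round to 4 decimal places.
\phi_{33} = 0.1580

The PACF at lag k is phi_{kk}, the last component of the solution
to the Yule-Walker system G_k phi = r_k where
  (G_k)_{ij} = rho(|i - j|), (r_k)_i = rho(i), i,j = 1..k.
Equivalently, Durbin-Levinson gives phi_{kk} iteratively:
  phi_{11} = rho(1)
  phi_{kk} = [rho(k) - sum_{j=1..k-1} phi_{k-1,j} rho(k-j)]
            / [1 - sum_{j=1..k-1} phi_{k-1,j} rho(j)],
  phi_{k,j} = phi_{k-1,j} - phi_{kk} phi_{k-1,k-j},  j = 1..k-1.
Step k = 1:
  phi_11 = rho(1) = 0.7533.
Step k = 2:
  phi_22 = [rho(2) - phi_11 rho(1)] / [1 - phi_11 rho(1)] = [0.6877 - (0.7533)(0.7533)] / [1 - (0.7533)(0.7533)]
         = 0.12023911 / 0.43253911 = 0.277984.
  Update: phi_21 = phi_11 - phi_22 phi_11 = 0.7533 - (0.277984)(0.7533) = 0.543894.
Step k = 3:
  phi_33 = [rho(3) - phi_21 rho(2) - phi_22 rho(1)] / [1 - phi_21 rho(1) - phi_22 rho(2)]
    numerator   = 0.6465 - (0.543894)(0.6877) - (0.277984)(0.7533) = 0.06305821
    denominator = 1 - (0.543894)(0.7533) - (0.277984)(0.6877) = 0.39911452
  phi_33 = 0.06305821 / 0.39911452 = 0.158.
Therefore phi_{33} = 0.1580.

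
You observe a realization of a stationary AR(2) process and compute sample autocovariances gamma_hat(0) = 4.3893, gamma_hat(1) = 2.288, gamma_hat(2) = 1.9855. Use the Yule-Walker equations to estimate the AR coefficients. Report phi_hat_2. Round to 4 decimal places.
\hat\phi_{2} = 0.2480

The Yule-Walker equations for an AR(p) process read, in matrix form,
  Gamma_p phi = r_p,   with   (Gamma_p)_{ij} = gamma(|i - j|),
                       (r_p)_i = gamma(i),   i,j = 1..p.
Substitute the sample gammas (Toeplitz matrix and right-hand side of size 2):
  Gamma_p = [[4.3893, 2.288], [2.288, 4.3893]]
  r_p     = [2.288, 1.9855]
Written out:
  4.3893 phi_1 + 2.288 phi_2 = 2.288
  2.288 phi_1 + 4.3893 phi_2 = 1.9855
Solve by Cramer's rule:
  det = gamma(0)^2 - gamma(1)^2 = (4.3893)^2 - (2.288)^2 = 19.26595449 - 5.234944 = 14.03101049
  phi_hat_1 = [gamma(1) gamma(0) - gamma(1) gamma(2)] / det = [(2.288)(4.3893) - (2.288)(1.9855)] / 14.03101049 = 5.4998944 / 14.03101049 = 0.392
  phi_hat_2 = [gamma(0) gamma(2) - gamma(1)^2] / det = [(4.3893)(1.9855) - (2.288)^2] / 14.03101049 = 3.48001115 / 14.03101049 = 0.248
So phi_hat = [0.3920, 0.2480].
Therefore phi_hat_2 = 0.2480.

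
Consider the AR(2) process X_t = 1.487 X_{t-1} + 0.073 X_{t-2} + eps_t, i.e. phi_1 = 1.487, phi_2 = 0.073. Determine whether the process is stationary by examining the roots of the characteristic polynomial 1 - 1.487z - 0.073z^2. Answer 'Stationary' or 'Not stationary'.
\text{Not stationary}

The AR(p) characteristic polynomial is P(z) = 1 - 1.487z - 0.073z^2.
Stationarity requires all roots to lie outside the unit circle, i.e. |z| > 1 for every root.
Set 1 + (-1.487) z + (-0.073) z^2 = 0, i.e. a z^2 + b z + c = 0 with a = -0.073, b = -1.487, c = 1.
Discriminant D = b^2 - 4ac = (-1.487)^2 - 4*(-0.073)*1 = 2.211169 - (-0.292) = 2.503169.
D >= 0, so the roots are real: z = (-b +/- sqrt(D)) / (2a) = (1.487 +/- 1.582141) / (-0.146).
  z_1 = (1.487 + 1.582141) / (-0.146) = -21.0215,   |z_1| = 21.0215.
  z_2 = (1.487 - 1.582141) / (-0.146) = 0.6516,   |z_2| = 0.6516.
Moduli of all roots: 21.0215, 0.6516.
All moduli strictly greater than 1? No.
Verdict: Not stationary.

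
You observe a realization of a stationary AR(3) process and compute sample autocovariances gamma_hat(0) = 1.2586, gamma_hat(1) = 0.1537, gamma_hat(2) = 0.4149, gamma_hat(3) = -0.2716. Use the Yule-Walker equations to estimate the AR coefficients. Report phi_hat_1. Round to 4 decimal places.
\hat\phi_{1} = 0.1850

The Yule-Walker equations for an AR(p) process read, in matrix form,
  Gamma_p phi = r_p,   with   (Gamma_p)_{ij} = gamma(|i - j|),
                       (r_p)_i = gamma(i),   i,j = 1..p.
Substitute the sample gammas (Toeplitz matrix and right-hand side of size 3):
  Gamma_p = [[1.2586, 0.1537, 0.4149], [0.1537, 1.2586, 0.1537], [0.4149, 0.1537, 1.2586]]
  r_p     = [0.1537, 0.4149, -0.2716]
Written out (R1..R3):
  (R1) 1.2586 phi_1 + 0.1537 phi_2 + 0.4149 phi_3 = 0.1537
  (R2) 0.1537 phi_1 + 1.2586 phi_2 + 0.1537 phi_3 = 0.4149
  (R3) 0.4149 phi_1 + 0.1537 phi_2 + 1.2586 phi_3 = -0.2716
Gaussian elimination:
  R2 <- R2 - (0.1537/1.2586) R1 = R2 - (0.12212) R1:  1.23983 phi_2 + 0.103032 phi_3 = 0.39613
  R3 <- R3 - (0.4149/1.2586) R1 = R3 - (0.329652) R1:  0.103032 phi_2 + 1.121827 phi_3 = -0.322268
  R3 <- R3 - (0.103032/1.23983) R2 = R3 - (0.083102) R2:  1.113265 phi_3 = -0.355187
Back-substitution:
  phi_hat_3 = -0.355187 / 1.113265 = -0.31905
  phi_hat_2 = (0.39613 - (0.103032)(-0.31905)) / 1.23983 = 0.346017
  phi_hat_1 = (0.1537 - (0.1537)(0.346017) - (0.4149)(-0.31905)) / 1.2586 = 0.18504
So phi_hat = [0.1850, 0.3460, -0.3190].
Therefore phi_hat_1 = 0.1850.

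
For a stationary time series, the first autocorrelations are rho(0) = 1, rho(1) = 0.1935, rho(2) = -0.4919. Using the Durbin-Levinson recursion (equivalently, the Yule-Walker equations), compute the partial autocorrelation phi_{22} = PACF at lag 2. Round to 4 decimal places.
\phi_{22} = -0.5499

The PACF at lag k is phi_{kk}, the last component of the solution
to the Yule-Walker system G_k phi = r_k where
  (G_k)_{ij} = rho(|i - j|), (r_k)_i = rho(i), i,j = 1..k.
Equivalently, Durbin-Levinson gives phi_{kk} iteratively:
  phi_{11} = rho(1)
  phi_{kk} = [rho(k) - sum_{j=1..k-1} phi_{k-1,j} rho(k-j)]
            / [1 - sum_{j=1..k-1} phi_{k-1,j} rho(j)],
  phi_{k,j} = phi_{k-1,j} - phi_{kk} phi_{k-1,k-j},  j = 1..k-1.
Step k = 1:
  phi_11 = rho(1) = 0.1935.
Step k = 2:
  phi_22 = [rho(2) - phi_11 rho(1)] / [1 - phi_11 rho(1)] = [-0.4919 - (0.1935)(0.1935)] / [1 - (0.1935)(0.1935)]
         = -0.52934225 / 0.96255775 = -0.5499.
Therefore phi_{22} = -0.5499.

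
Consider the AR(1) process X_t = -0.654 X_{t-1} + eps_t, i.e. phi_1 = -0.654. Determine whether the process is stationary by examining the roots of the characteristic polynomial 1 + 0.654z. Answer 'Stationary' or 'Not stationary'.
\text{Stationary}

The AR(p) characteristic polynomial is P(z) = 1 + 0.654z.
Stationarity requires all roots to lie outside the unit circle, i.e. |z| > 1 for every root.
This is linear in z: 1 + (0.654) z = 0  =>  z = -1/(0.654) = -1.529052,  |z| = 1.529052.
Moduli of all roots: 1.5291.
All moduli strictly greater than 1? Yes.
Verdict: Stationary.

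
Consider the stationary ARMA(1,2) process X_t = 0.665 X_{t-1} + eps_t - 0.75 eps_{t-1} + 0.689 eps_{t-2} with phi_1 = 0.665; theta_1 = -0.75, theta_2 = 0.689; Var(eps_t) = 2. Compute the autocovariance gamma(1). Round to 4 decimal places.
\gamma(1) = 0.6763

Multiply the model equation by X_{t-k} and take expectations. With theta_0 = psi_0 = 1 and psi_j the MA(infinity) weights, this gives
  gamma(k) - sum_i phi_i gamma(k-i) = c_k,
  c_k = sigma^2 * sum_{j=k..q} theta_j psi_{j-k}   (c_k = 0 for k > q),
using gamma(-m) = gamma(m).
psi-weights needed (psi_j = theta_j + sum_i phi_i psi_{j-i}):
  psi_1 = theta_1 + phi_1 = -0.75 + (0.665) = -0.085
  psi_2 = theta_2 + phi_1 psi_1 = 0.689 + (0.665)(-0.085) = 0.632475
Right-hand sides:
  c_0 = sigma^2 (1 + theta_1 psi_1 + theta_2 psi_2) = 2 * (1 + (-0.75)(-0.085) + (0.689)(0.632475)) = 2 * 1.499525 = 2.999051
  c_1 = sigma^2 (theta_1 + theta_2 psi_1) = 2 * (-0.75 + (0.689)(-0.085)) = -1.61713
  c_2 = sigma^2 theta_2 = 2 * (0.689) = 1.378
Equations for k = 0 and k = 1 (AR order 1):
  gamma(0) = phi_1 gamma(1) + c_0
  gamma(1) = phi_1 gamma(0) + c_1
Substituting the second into the first: gamma(0) (1 - phi_1^2) = c_0 + phi_1 c_1, so
  gamma(0) = (c_0 + phi_1 c_1) / (1 - phi_1^2) = (2.999051 + (0.665)(-1.61713)) / (1 - (0.665)^2) = 1.923659 / 0.557775 = 3.448808.
  gamma(1) = phi_1 gamma(0) + c_1 = (0.665)(3.448808) + (-1.61713) = 0.676328.
Therefore gamma(1) = 0.6763 (to 4 decimal places).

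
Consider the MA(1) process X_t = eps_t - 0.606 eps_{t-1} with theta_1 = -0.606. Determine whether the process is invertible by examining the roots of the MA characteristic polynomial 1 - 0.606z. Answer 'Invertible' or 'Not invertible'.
\text{Invertible}

The MA(q) characteristic polynomial is P(z) = 1 - 0.606z.
Invertibility requires all roots to lie outside the unit circle, i.e. |z| > 1 for every root.
This is linear in z: 1 + (-0.606) z = 0  =>  z = -1/(-0.606) = 1.650165,  |z| = 1.650165.
Moduli of all roots: 1.6502.
All moduli strictly greater than 1? Yes.
Verdict: Invertible.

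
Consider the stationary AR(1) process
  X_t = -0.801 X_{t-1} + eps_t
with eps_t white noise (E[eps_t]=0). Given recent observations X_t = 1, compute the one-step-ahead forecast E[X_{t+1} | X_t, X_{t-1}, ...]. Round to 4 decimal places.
E[X_{t+1} \mid \mathcal F_t] = -0.8010

For an AR(p) model X_t = c + sum_i phi_i X_{t-i} + eps_t, the
one-step-ahead conditional mean is
  E[X_{t+1} | X_t, ...] = c + sum_i phi_i X_{t+1-i}.
Substitute known values:
  E[X_{t+1} | ...] = (-0.801) * (1)
                   = -0.8010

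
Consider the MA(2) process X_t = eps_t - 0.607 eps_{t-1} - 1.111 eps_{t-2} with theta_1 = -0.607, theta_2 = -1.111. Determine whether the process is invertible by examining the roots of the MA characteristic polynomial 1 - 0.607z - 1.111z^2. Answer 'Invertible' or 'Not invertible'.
\text{Not invertible}

The MA(q) characteristic polynomial is P(z) = 1 - 0.607z - 1.111z^2.
Invertibility requires all roots to lie outside the unit circle, i.e. |z| > 1 for every root.
Set 1 + (-0.607) z + (-1.111) z^2 = 0, i.e. a z^2 + b z + c = 0 with a = -1.111, b = -0.607, c = 1.
Discriminant D = b^2 - 4ac = (-0.607)^2 - 4*(-1.111)*1 = 0.368449 - (-4.444) = 4.812449.
D >= 0, so the roots are real: z = (-b +/- sqrt(D)) / (2a) = (0.607 +/- 2.193729) / (-2.222).
  z_1 = (0.607 + 2.193729) / (-2.222) = -1.2605,   |z_1| = 1.2605.
  z_2 = (0.607 - 2.193729) / (-2.222) = 0.7141,   |z_2| = 0.7141.
Moduli of all roots: 1.2605, 0.7141.
All moduli strictly greater than 1? No.
Verdict: Not invertible.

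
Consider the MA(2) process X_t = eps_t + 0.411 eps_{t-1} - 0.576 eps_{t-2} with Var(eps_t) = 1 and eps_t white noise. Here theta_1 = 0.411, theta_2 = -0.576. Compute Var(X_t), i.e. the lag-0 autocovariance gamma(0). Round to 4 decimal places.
\gamma(0) = 1.5007

For an MA(q) process X_t = eps_t + sum_i theta_i eps_{t-i} with
Var(eps_t) = sigma^2, the variance is
  gamma(0) = sigma^2 * (1 + sum_i theta_i^2).
  sum_i theta_i^2 = (0.411)^2 + (-0.576)^2 = 0.168921 + 0.331776 = 0.500697.
  gamma(0) = 1 * (1 + 0.500697) = 1 * 1.500697 = 1.500697, which rounds to 1.5007.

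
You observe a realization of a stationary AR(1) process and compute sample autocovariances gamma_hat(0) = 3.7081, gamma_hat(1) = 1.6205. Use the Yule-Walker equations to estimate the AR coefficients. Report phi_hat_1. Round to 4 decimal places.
\hat\phi_{1} = 0.4370

The Yule-Walker equations for an AR(p) process read, in matrix form,
  Gamma_p phi = r_p,   with   (Gamma_p)_{ij} = gamma(|i - j|),
                       (r_p)_i = gamma(i),   i,j = 1..p.
Substitute the sample gammas (Toeplitz matrix and right-hand side of size 1):
  Gamma_p = [[3.7081]]
  r_p     = [1.6205]
With p = 1 this is the single equation gamma(0) phi_1 = gamma(1):
  phi_hat_1 = gamma(1) / gamma(0) = 1.6205 / 3.7081 = 0.4370.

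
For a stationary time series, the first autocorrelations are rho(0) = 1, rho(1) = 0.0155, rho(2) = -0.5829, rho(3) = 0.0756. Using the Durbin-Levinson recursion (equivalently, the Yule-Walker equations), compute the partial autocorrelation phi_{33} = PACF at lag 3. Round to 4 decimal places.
\phi_{33} = 0.1500

The PACF at lag k is phi_{kk}, the last component of the solution
to the Yule-Walker system G_k phi = r_k where
  (G_k)_{ij} = rho(|i - j|), (r_k)_i = rho(i), i,j = 1..k.
Equivalently, Durbin-Levinson gives phi_{kk} iteratively:
  phi_{11} = rho(1)
  phi_{kk} = [rho(k) - sum_{j=1..k-1} phi_{k-1,j} rho(k-j)]
            / [1 - sum_{j=1..k-1} phi_{k-1,j} rho(j)],
  phi_{k,j} = phi_{k-1,j} - phi_{kk} phi_{k-1,k-j},  j = 1..k-1.
Step k = 1:
  phi_11 = rho(1) = 0.0155.
Step k = 2:
  phi_22 = [rho(2) - phi_11 rho(1)] / [1 - phi_11 rho(1)] = [-0.5829 - (0.0155)(0.0155)] / [1 - (0.0155)(0.0155)]
         = -0.58314025 / 0.99975975 = -0.58328.
  Update: phi_21 = phi_11 - phi_22 phi_11 = 0.0155 - (-0.58328)(0.0155) = 0.024541.
Step k = 3:
  phi_33 = [rho(3) - phi_21 rho(2) - phi_22 rho(1)] / [1 - phi_21 rho(1) - phi_22 rho(2)]
    numerator   = 0.0756 - (0.024541)(-0.5829) - (-0.58328)(0.0155) = 0.09894571
    denominator = 1 - (0.024541)(0.0155) - (-0.58328)(-0.5829) = 0.65962548
  phi_33 = 0.09894571 / 0.65962548 = 0.15.
Therefore phi_{33} = 0.1500.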